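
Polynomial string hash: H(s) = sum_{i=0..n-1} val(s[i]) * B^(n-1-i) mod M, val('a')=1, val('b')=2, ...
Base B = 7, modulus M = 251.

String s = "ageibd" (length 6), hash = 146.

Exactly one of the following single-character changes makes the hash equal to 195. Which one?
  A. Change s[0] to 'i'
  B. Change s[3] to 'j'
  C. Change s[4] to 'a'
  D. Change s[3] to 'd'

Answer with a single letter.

Option A: s[0]='a'->'i', delta=(9-1)*7^5 mod 251 = 171, hash=146+171 mod 251 = 66
Option B: s[3]='i'->'j', delta=(10-9)*7^2 mod 251 = 49, hash=146+49 mod 251 = 195 <-- target
Option C: s[4]='b'->'a', delta=(1-2)*7^1 mod 251 = 244, hash=146+244 mod 251 = 139
Option D: s[3]='i'->'d', delta=(4-9)*7^2 mod 251 = 6, hash=146+6 mod 251 = 152

Answer: B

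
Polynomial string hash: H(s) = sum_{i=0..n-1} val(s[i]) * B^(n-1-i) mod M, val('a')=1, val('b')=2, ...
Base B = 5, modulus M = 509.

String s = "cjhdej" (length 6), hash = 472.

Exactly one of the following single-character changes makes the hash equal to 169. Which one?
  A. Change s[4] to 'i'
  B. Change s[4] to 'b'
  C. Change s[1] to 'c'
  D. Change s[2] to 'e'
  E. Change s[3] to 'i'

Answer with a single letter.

Answer: C

Derivation:
Option A: s[4]='e'->'i', delta=(9-5)*5^1 mod 509 = 20, hash=472+20 mod 509 = 492
Option B: s[4]='e'->'b', delta=(2-5)*5^1 mod 509 = 494, hash=472+494 mod 509 = 457
Option C: s[1]='j'->'c', delta=(3-10)*5^4 mod 509 = 206, hash=472+206 mod 509 = 169 <-- target
Option D: s[2]='h'->'e', delta=(5-8)*5^3 mod 509 = 134, hash=472+134 mod 509 = 97
Option E: s[3]='d'->'i', delta=(9-4)*5^2 mod 509 = 125, hash=472+125 mod 509 = 88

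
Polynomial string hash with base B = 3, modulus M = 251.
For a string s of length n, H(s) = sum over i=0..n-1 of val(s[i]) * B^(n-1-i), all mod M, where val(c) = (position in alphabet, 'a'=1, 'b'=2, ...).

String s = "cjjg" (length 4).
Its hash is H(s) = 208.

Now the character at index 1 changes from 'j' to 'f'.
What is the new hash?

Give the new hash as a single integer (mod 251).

Answer: 172

Derivation:
val('j') = 10, val('f') = 6
Position k = 1, exponent = n-1-k = 2
B^2 mod M = 3^2 mod 251 = 9
Delta = (6 - 10) * 9 mod 251 = 215
New hash = (208 + 215) mod 251 = 172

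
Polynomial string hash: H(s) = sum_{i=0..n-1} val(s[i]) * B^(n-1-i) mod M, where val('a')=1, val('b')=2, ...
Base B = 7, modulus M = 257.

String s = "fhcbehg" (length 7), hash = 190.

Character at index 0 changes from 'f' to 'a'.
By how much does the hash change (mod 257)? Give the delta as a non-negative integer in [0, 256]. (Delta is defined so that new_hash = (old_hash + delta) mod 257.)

Delta formula: (val(new) - val(old)) * B^(n-1-k) mod M
  val('a') - val('f') = 1 - 6 = -5
  B^(n-1-k) = 7^6 mod 257 = 200
  Delta = -5 * 200 mod 257 = 28

Answer: 28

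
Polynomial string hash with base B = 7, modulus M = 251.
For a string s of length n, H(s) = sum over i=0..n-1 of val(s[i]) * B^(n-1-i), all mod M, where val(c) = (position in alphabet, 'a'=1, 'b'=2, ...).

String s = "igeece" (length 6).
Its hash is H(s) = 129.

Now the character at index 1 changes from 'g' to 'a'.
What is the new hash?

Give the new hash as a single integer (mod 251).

val('g') = 7, val('a') = 1
Position k = 1, exponent = n-1-k = 4
B^4 mod M = 7^4 mod 251 = 142
Delta = (1 - 7) * 142 mod 251 = 152
New hash = (129 + 152) mod 251 = 30

Answer: 30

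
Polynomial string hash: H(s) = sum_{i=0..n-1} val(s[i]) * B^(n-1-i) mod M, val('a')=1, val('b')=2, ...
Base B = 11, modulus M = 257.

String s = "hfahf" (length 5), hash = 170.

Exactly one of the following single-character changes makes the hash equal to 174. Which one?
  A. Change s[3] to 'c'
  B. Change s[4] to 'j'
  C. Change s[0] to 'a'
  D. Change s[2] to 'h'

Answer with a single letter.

Answer: B

Derivation:
Option A: s[3]='h'->'c', delta=(3-8)*11^1 mod 257 = 202, hash=170+202 mod 257 = 115
Option B: s[4]='f'->'j', delta=(10-6)*11^0 mod 257 = 4, hash=170+4 mod 257 = 174 <-- target
Option C: s[0]='h'->'a', delta=(1-8)*11^4 mod 257 = 56, hash=170+56 mod 257 = 226
Option D: s[2]='a'->'h', delta=(8-1)*11^2 mod 257 = 76, hash=170+76 mod 257 = 246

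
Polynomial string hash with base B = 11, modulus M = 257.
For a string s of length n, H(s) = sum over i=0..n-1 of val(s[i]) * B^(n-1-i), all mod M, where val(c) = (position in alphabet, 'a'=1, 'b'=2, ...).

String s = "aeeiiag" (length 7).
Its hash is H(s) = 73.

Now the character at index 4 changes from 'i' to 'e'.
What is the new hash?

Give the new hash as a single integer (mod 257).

Answer: 103

Derivation:
val('i') = 9, val('e') = 5
Position k = 4, exponent = n-1-k = 2
B^2 mod M = 11^2 mod 257 = 121
Delta = (5 - 9) * 121 mod 257 = 30
New hash = (73 + 30) mod 257 = 103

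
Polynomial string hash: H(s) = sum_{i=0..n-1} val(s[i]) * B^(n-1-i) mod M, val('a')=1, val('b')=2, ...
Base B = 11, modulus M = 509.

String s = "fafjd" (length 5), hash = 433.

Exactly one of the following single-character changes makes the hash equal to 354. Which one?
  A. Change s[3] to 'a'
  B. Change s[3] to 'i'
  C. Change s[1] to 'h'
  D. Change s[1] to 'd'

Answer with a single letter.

Answer: D

Derivation:
Option A: s[3]='j'->'a', delta=(1-10)*11^1 mod 509 = 410, hash=433+410 mod 509 = 334
Option B: s[3]='j'->'i', delta=(9-10)*11^1 mod 509 = 498, hash=433+498 mod 509 = 422
Option C: s[1]='a'->'h', delta=(8-1)*11^3 mod 509 = 155, hash=433+155 mod 509 = 79
Option D: s[1]='a'->'d', delta=(4-1)*11^3 mod 509 = 430, hash=433+430 mod 509 = 354 <-- target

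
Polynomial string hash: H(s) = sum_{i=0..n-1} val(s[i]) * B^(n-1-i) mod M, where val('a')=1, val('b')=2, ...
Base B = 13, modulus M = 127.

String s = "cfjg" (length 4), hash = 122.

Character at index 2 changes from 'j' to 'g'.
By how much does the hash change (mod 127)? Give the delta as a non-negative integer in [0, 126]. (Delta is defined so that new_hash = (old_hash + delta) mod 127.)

Delta formula: (val(new) - val(old)) * B^(n-1-k) mod M
  val('g') - val('j') = 7 - 10 = -3
  B^(n-1-k) = 13^1 mod 127 = 13
  Delta = -3 * 13 mod 127 = 88

Answer: 88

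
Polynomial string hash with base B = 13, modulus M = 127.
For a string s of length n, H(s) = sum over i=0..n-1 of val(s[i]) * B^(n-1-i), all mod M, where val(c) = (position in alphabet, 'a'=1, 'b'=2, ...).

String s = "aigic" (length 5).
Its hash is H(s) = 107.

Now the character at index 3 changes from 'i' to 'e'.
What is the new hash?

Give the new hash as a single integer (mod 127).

Answer: 55

Derivation:
val('i') = 9, val('e') = 5
Position k = 3, exponent = n-1-k = 1
B^1 mod M = 13^1 mod 127 = 13
Delta = (5 - 9) * 13 mod 127 = 75
New hash = (107 + 75) mod 127 = 55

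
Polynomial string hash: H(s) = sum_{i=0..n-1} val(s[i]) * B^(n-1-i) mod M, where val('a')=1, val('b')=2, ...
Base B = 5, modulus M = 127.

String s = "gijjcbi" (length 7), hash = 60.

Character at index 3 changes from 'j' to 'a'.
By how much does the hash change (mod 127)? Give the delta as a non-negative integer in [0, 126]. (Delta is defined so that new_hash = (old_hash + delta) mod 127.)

Delta formula: (val(new) - val(old)) * B^(n-1-k) mod M
  val('a') - val('j') = 1 - 10 = -9
  B^(n-1-k) = 5^3 mod 127 = 125
  Delta = -9 * 125 mod 127 = 18

Answer: 18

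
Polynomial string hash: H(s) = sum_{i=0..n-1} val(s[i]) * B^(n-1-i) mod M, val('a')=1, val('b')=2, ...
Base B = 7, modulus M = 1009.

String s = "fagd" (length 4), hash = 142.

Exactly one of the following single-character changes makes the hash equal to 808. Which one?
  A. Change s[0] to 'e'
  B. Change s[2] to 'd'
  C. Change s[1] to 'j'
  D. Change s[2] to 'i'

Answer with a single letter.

Option A: s[0]='f'->'e', delta=(5-6)*7^3 mod 1009 = 666, hash=142+666 mod 1009 = 808 <-- target
Option B: s[2]='g'->'d', delta=(4-7)*7^1 mod 1009 = 988, hash=142+988 mod 1009 = 121
Option C: s[1]='a'->'j', delta=(10-1)*7^2 mod 1009 = 441, hash=142+441 mod 1009 = 583
Option D: s[2]='g'->'i', delta=(9-7)*7^1 mod 1009 = 14, hash=142+14 mod 1009 = 156

Answer: A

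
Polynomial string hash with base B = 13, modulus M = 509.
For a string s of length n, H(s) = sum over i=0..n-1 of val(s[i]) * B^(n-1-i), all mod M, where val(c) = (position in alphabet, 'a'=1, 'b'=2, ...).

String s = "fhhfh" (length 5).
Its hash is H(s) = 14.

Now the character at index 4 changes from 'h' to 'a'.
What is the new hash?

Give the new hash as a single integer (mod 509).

Answer: 7

Derivation:
val('h') = 8, val('a') = 1
Position k = 4, exponent = n-1-k = 0
B^0 mod M = 13^0 mod 509 = 1
Delta = (1 - 8) * 1 mod 509 = 502
New hash = (14 + 502) mod 509 = 7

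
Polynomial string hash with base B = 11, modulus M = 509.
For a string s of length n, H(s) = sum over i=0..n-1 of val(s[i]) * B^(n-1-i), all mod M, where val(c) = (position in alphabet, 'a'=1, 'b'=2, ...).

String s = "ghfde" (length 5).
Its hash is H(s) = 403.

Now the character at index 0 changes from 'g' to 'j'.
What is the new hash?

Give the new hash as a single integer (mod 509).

val('g') = 7, val('j') = 10
Position k = 0, exponent = n-1-k = 4
B^4 mod M = 11^4 mod 509 = 389
Delta = (10 - 7) * 389 mod 509 = 149
New hash = (403 + 149) mod 509 = 43

Answer: 43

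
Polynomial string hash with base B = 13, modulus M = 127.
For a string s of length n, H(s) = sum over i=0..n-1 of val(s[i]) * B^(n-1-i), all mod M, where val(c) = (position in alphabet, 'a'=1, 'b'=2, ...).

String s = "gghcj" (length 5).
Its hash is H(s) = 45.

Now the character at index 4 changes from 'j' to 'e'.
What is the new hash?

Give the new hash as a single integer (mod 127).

val('j') = 10, val('e') = 5
Position k = 4, exponent = n-1-k = 0
B^0 mod M = 13^0 mod 127 = 1
Delta = (5 - 10) * 1 mod 127 = 122
New hash = (45 + 122) mod 127 = 40

Answer: 40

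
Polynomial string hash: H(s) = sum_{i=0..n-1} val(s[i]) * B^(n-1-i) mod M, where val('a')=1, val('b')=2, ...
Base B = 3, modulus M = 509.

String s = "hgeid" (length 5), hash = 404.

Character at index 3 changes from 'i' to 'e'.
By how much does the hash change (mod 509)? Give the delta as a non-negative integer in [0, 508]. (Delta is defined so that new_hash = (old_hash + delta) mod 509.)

Answer: 497

Derivation:
Delta formula: (val(new) - val(old)) * B^(n-1-k) mod M
  val('e') - val('i') = 5 - 9 = -4
  B^(n-1-k) = 3^1 mod 509 = 3
  Delta = -4 * 3 mod 509 = 497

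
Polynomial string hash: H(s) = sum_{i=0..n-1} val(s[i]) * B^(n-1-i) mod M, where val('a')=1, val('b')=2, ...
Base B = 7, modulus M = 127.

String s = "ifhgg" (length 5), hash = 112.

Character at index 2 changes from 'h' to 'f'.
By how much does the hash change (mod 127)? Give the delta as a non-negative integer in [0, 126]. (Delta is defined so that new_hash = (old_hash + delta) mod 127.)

Delta formula: (val(new) - val(old)) * B^(n-1-k) mod M
  val('f') - val('h') = 6 - 8 = -2
  B^(n-1-k) = 7^2 mod 127 = 49
  Delta = -2 * 49 mod 127 = 29

Answer: 29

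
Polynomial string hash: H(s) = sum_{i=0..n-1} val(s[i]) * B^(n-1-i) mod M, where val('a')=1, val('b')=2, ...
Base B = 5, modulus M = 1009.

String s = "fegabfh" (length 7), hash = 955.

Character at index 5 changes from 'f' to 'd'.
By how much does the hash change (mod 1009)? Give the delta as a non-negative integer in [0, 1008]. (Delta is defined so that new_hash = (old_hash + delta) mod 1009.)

Answer: 999

Derivation:
Delta formula: (val(new) - val(old)) * B^(n-1-k) mod M
  val('d') - val('f') = 4 - 6 = -2
  B^(n-1-k) = 5^1 mod 1009 = 5
  Delta = -2 * 5 mod 1009 = 999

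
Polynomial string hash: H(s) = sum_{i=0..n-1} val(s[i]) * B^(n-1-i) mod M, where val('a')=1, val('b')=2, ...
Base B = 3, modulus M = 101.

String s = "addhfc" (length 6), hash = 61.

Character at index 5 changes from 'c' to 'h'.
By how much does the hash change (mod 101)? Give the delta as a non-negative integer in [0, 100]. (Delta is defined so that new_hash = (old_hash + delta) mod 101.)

Delta formula: (val(new) - val(old)) * B^(n-1-k) mod M
  val('h') - val('c') = 8 - 3 = 5
  B^(n-1-k) = 3^0 mod 101 = 1
  Delta = 5 * 1 mod 101 = 5

Answer: 5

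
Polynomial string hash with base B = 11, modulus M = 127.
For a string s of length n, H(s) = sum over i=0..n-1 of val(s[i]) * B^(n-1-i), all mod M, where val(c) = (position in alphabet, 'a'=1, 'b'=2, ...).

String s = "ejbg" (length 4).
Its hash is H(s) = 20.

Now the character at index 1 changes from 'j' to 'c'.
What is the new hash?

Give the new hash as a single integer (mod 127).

Answer: 62

Derivation:
val('j') = 10, val('c') = 3
Position k = 1, exponent = n-1-k = 2
B^2 mod M = 11^2 mod 127 = 121
Delta = (3 - 10) * 121 mod 127 = 42
New hash = (20 + 42) mod 127 = 62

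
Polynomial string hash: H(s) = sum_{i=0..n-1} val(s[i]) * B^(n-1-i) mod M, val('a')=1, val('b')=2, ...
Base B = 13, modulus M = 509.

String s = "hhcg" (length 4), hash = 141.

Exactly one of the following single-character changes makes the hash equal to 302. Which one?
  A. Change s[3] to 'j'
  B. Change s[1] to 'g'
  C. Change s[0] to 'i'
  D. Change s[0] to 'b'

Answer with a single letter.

Option A: s[3]='g'->'j', delta=(10-7)*13^0 mod 509 = 3, hash=141+3 mod 509 = 144
Option B: s[1]='h'->'g', delta=(7-8)*13^2 mod 509 = 340, hash=141+340 mod 509 = 481
Option C: s[0]='h'->'i', delta=(9-8)*13^3 mod 509 = 161, hash=141+161 mod 509 = 302 <-- target
Option D: s[0]='h'->'b', delta=(2-8)*13^3 mod 509 = 52, hash=141+52 mod 509 = 193

Answer: C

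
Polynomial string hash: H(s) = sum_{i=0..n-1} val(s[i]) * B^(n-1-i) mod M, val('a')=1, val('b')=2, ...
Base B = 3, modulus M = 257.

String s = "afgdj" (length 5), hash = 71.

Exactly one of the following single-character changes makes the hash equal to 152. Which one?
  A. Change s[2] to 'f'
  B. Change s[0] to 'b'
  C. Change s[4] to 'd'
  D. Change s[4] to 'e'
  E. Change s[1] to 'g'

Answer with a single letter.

Option A: s[2]='g'->'f', delta=(6-7)*3^2 mod 257 = 248, hash=71+248 mod 257 = 62
Option B: s[0]='a'->'b', delta=(2-1)*3^4 mod 257 = 81, hash=71+81 mod 257 = 152 <-- target
Option C: s[4]='j'->'d', delta=(4-10)*3^0 mod 257 = 251, hash=71+251 mod 257 = 65
Option D: s[4]='j'->'e', delta=(5-10)*3^0 mod 257 = 252, hash=71+252 mod 257 = 66
Option E: s[1]='f'->'g', delta=(7-6)*3^3 mod 257 = 27, hash=71+27 mod 257 = 98

Answer: B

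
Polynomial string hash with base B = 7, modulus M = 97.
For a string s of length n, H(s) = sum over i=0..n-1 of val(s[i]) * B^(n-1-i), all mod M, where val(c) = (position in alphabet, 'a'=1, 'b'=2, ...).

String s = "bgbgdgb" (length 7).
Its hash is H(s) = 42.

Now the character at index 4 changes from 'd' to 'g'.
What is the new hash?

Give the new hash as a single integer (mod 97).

Answer: 92

Derivation:
val('d') = 4, val('g') = 7
Position k = 4, exponent = n-1-k = 2
B^2 mod M = 7^2 mod 97 = 49
Delta = (7 - 4) * 49 mod 97 = 50
New hash = (42 + 50) mod 97 = 92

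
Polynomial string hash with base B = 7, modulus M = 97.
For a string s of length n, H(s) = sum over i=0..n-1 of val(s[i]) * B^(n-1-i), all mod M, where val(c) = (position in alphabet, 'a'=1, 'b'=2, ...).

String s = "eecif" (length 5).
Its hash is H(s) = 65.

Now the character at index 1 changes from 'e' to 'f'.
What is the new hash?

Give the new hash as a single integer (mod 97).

val('e') = 5, val('f') = 6
Position k = 1, exponent = n-1-k = 3
B^3 mod M = 7^3 mod 97 = 52
Delta = (6 - 5) * 52 mod 97 = 52
New hash = (65 + 52) mod 97 = 20

Answer: 20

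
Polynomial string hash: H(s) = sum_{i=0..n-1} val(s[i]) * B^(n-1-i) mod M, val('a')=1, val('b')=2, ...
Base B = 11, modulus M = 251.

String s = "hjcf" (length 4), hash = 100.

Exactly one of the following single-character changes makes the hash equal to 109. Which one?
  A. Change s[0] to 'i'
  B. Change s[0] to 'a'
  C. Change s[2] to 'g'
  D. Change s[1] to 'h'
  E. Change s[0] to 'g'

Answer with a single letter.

Answer: D

Derivation:
Option A: s[0]='h'->'i', delta=(9-8)*11^3 mod 251 = 76, hash=100+76 mod 251 = 176
Option B: s[0]='h'->'a', delta=(1-8)*11^3 mod 251 = 221, hash=100+221 mod 251 = 70
Option C: s[2]='c'->'g', delta=(7-3)*11^1 mod 251 = 44, hash=100+44 mod 251 = 144
Option D: s[1]='j'->'h', delta=(8-10)*11^2 mod 251 = 9, hash=100+9 mod 251 = 109 <-- target
Option E: s[0]='h'->'g', delta=(7-8)*11^3 mod 251 = 175, hash=100+175 mod 251 = 24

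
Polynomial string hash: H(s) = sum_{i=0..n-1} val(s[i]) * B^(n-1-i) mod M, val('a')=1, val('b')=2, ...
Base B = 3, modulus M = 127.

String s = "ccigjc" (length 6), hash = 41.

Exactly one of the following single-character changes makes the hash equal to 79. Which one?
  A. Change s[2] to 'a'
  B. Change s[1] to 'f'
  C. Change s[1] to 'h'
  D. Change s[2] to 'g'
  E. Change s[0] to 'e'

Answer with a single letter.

Answer: A

Derivation:
Option A: s[2]='i'->'a', delta=(1-9)*3^3 mod 127 = 38, hash=41+38 mod 127 = 79 <-- target
Option B: s[1]='c'->'f', delta=(6-3)*3^4 mod 127 = 116, hash=41+116 mod 127 = 30
Option C: s[1]='c'->'h', delta=(8-3)*3^4 mod 127 = 24, hash=41+24 mod 127 = 65
Option D: s[2]='i'->'g', delta=(7-9)*3^3 mod 127 = 73, hash=41+73 mod 127 = 114
Option E: s[0]='c'->'e', delta=(5-3)*3^5 mod 127 = 105, hash=41+105 mod 127 = 19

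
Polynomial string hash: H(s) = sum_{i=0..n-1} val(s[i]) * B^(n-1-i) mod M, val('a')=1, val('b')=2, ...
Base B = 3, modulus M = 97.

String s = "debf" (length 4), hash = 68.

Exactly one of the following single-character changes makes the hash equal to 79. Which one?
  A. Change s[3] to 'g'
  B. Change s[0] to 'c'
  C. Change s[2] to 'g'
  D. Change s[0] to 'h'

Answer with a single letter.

Option A: s[3]='f'->'g', delta=(7-6)*3^0 mod 97 = 1, hash=68+1 mod 97 = 69
Option B: s[0]='d'->'c', delta=(3-4)*3^3 mod 97 = 70, hash=68+70 mod 97 = 41
Option C: s[2]='b'->'g', delta=(7-2)*3^1 mod 97 = 15, hash=68+15 mod 97 = 83
Option D: s[0]='d'->'h', delta=(8-4)*3^3 mod 97 = 11, hash=68+11 mod 97 = 79 <-- target

Answer: D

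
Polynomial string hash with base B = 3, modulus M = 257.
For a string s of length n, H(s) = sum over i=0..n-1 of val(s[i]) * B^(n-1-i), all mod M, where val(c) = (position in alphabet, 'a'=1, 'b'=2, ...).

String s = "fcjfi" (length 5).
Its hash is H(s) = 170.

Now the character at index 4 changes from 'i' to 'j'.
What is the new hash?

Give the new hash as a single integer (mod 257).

val('i') = 9, val('j') = 10
Position k = 4, exponent = n-1-k = 0
B^0 mod M = 3^0 mod 257 = 1
Delta = (10 - 9) * 1 mod 257 = 1
New hash = (170 + 1) mod 257 = 171

Answer: 171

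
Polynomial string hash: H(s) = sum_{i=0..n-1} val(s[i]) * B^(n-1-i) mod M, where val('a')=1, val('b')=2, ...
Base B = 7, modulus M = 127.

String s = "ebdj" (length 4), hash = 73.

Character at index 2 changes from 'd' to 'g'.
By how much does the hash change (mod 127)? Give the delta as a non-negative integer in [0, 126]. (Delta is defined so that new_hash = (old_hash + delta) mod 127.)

Answer: 21

Derivation:
Delta formula: (val(new) - val(old)) * B^(n-1-k) mod M
  val('g') - val('d') = 7 - 4 = 3
  B^(n-1-k) = 7^1 mod 127 = 7
  Delta = 3 * 7 mod 127 = 21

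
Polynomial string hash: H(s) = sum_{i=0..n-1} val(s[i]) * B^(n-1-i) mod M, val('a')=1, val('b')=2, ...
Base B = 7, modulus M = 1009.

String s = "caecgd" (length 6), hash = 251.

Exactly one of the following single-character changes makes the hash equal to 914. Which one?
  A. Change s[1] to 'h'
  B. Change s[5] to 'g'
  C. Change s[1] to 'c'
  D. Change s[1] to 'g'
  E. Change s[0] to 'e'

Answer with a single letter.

Option A: s[1]='a'->'h', delta=(8-1)*7^4 mod 1009 = 663, hash=251+663 mod 1009 = 914 <-- target
Option B: s[5]='d'->'g', delta=(7-4)*7^0 mod 1009 = 3, hash=251+3 mod 1009 = 254
Option C: s[1]='a'->'c', delta=(3-1)*7^4 mod 1009 = 766, hash=251+766 mod 1009 = 8
Option D: s[1]='a'->'g', delta=(7-1)*7^4 mod 1009 = 280, hash=251+280 mod 1009 = 531
Option E: s[0]='c'->'e', delta=(5-3)*7^5 mod 1009 = 317, hash=251+317 mod 1009 = 568

Answer: A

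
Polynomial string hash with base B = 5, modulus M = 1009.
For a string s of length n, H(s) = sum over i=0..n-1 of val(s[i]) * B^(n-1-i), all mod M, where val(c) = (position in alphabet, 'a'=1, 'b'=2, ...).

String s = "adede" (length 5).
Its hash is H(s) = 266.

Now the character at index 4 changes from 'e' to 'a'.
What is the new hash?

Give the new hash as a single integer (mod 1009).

val('e') = 5, val('a') = 1
Position k = 4, exponent = n-1-k = 0
B^0 mod M = 5^0 mod 1009 = 1
Delta = (1 - 5) * 1 mod 1009 = 1005
New hash = (266 + 1005) mod 1009 = 262

Answer: 262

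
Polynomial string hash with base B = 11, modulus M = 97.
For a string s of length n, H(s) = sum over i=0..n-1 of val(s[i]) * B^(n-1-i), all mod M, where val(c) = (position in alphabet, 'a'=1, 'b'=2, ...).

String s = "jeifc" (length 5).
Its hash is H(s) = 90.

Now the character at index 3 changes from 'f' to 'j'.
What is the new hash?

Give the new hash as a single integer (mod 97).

Answer: 37

Derivation:
val('f') = 6, val('j') = 10
Position k = 3, exponent = n-1-k = 1
B^1 mod M = 11^1 mod 97 = 11
Delta = (10 - 6) * 11 mod 97 = 44
New hash = (90 + 44) mod 97 = 37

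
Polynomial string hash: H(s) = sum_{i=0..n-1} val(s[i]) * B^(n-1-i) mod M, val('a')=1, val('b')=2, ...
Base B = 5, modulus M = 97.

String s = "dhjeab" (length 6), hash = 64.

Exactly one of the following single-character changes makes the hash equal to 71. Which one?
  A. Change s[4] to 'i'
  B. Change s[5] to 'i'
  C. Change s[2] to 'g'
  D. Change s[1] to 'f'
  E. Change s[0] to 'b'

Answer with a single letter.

Answer: B

Derivation:
Option A: s[4]='a'->'i', delta=(9-1)*5^1 mod 97 = 40, hash=64+40 mod 97 = 7
Option B: s[5]='b'->'i', delta=(9-2)*5^0 mod 97 = 7, hash=64+7 mod 97 = 71 <-- target
Option C: s[2]='j'->'g', delta=(7-10)*5^3 mod 97 = 13, hash=64+13 mod 97 = 77
Option D: s[1]='h'->'f', delta=(6-8)*5^4 mod 97 = 11, hash=64+11 mod 97 = 75
Option E: s[0]='d'->'b', delta=(2-4)*5^5 mod 97 = 55, hash=64+55 mod 97 = 22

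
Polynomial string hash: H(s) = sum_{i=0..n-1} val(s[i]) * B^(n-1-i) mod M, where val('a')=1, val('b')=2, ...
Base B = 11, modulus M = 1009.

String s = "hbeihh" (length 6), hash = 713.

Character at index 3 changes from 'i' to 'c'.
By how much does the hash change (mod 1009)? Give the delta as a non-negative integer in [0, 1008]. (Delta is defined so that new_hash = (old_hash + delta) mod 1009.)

Answer: 283

Derivation:
Delta formula: (val(new) - val(old)) * B^(n-1-k) mod M
  val('c') - val('i') = 3 - 9 = -6
  B^(n-1-k) = 11^2 mod 1009 = 121
  Delta = -6 * 121 mod 1009 = 283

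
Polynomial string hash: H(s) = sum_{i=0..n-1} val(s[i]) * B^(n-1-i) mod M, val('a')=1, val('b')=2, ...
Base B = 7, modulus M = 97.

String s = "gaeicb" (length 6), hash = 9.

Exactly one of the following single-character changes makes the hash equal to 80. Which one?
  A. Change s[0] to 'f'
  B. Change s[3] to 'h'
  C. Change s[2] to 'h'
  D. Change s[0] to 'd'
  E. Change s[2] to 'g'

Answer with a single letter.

Answer: A

Derivation:
Option A: s[0]='g'->'f', delta=(6-7)*7^5 mod 97 = 71, hash=9+71 mod 97 = 80 <-- target
Option B: s[3]='i'->'h', delta=(8-9)*7^2 mod 97 = 48, hash=9+48 mod 97 = 57
Option C: s[2]='e'->'h', delta=(8-5)*7^3 mod 97 = 59, hash=9+59 mod 97 = 68
Option D: s[0]='g'->'d', delta=(4-7)*7^5 mod 97 = 19, hash=9+19 mod 97 = 28
Option E: s[2]='e'->'g', delta=(7-5)*7^3 mod 97 = 7, hash=9+7 mod 97 = 16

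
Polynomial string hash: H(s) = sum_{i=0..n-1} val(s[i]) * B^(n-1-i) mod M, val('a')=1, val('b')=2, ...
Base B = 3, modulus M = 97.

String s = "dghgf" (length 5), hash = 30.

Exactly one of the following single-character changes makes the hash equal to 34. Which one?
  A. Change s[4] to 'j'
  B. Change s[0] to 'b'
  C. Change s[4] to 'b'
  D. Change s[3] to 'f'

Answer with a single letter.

Answer: A

Derivation:
Option A: s[4]='f'->'j', delta=(10-6)*3^0 mod 97 = 4, hash=30+4 mod 97 = 34 <-- target
Option B: s[0]='d'->'b', delta=(2-4)*3^4 mod 97 = 32, hash=30+32 mod 97 = 62
Option C: s[4]='f'->'b', delta=(2-6)*3^0 mod 97 = 93, hash=30+93 mod 97 = 26
Option D: s[3]='g'->'f', delta=(6-7)*3^1 mod 97 = 94, hash=30+94 mod 97 = 27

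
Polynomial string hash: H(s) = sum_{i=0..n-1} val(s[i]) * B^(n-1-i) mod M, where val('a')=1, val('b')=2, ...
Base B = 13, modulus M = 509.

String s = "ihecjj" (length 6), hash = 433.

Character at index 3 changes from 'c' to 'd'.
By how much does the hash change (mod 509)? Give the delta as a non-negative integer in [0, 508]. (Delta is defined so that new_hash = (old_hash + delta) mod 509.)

Answer: 169

Derivation:
Delta formula: (val(new) - val(old)) * B^(n-1-k) mod M
  val('d') - val('c') = 4 - 3 = 1
  B^(n-1-k) = 13^2 mod 509 = 169
  Delta = 1 * 169 mod 509 = 169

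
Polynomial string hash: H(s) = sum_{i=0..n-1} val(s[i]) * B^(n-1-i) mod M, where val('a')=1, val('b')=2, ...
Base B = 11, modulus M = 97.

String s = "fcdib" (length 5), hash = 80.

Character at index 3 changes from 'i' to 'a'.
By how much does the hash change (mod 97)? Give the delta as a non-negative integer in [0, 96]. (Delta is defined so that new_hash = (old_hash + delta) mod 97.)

Answer: 9

Derivation:
Delta formula: (val(new) - val(old)) * B^(n-1-k) mod M
  val('a') - val('i') = 1 - 9 = -8
  B^(n-1-k) = 11^1 mod 97 = 11
  Delta = -8 * 11 mod 97 = 9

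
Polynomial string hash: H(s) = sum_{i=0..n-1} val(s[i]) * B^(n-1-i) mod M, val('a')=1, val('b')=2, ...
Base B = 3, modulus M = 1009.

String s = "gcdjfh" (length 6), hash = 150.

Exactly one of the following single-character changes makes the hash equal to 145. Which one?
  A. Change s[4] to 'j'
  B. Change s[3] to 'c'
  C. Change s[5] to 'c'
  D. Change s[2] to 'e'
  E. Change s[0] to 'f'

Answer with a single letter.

Answer: C

Derivation:
Option A: s[4]='f'->'j', delta=(10-6)*3^1 mod 1009 = 12, hash=150+12 mod 1009 = 162
Option B: s[3]='j'->'c', delta=(3-10)*3^2 mod 1009 = 946, hash=150+946 mod 1009 = 87
Option C: s[5]='h'->'c', delta=(3-8)*3^0 mod 1009 = 1004, hash=150+1004 mod 1009 = 145 <-- target
Option D: s[2]='d'->'e', delta=(5-4)*3^3 mod 1009 = 27, hash=150+27 mod 1009 = 177
Option E: s[0]='g'->'f', delta=(6-7)*3^5 mod 1009 = 766, hash=150+766 mod 1009 = 916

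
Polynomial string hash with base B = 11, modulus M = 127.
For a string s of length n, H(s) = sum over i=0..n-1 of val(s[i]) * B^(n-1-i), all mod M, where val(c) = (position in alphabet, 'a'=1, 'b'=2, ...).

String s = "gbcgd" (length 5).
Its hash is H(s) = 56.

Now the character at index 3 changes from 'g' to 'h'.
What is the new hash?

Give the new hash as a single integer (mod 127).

Answer: 67

Derivation:
val('g') = 7, val('h') = 8
Position k = 3, exponent = n-1-k = 1
B^1 mod M = 11^1 mod 127 = 11
Delta = (8 - 7) * 11 mod 127 = 11
New hash = (56 + 11) mod 127 = 67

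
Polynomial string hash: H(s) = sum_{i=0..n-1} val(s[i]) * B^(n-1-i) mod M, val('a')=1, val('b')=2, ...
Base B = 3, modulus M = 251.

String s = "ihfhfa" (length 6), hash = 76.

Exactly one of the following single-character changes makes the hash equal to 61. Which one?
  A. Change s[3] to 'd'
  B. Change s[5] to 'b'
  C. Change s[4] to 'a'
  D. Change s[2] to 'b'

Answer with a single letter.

Answer: C

Derivation:
Option A: s[3]='h'->'d', delta=(4-8)*3^2 mod 251 = 215, hash=76+215 mod 251 = 40
Option B: s[5]='a'->'b', delta=(2-1)*3^0 mod 251 = 1, hash=76+1 mod 251 = 77
Option C: s[4]='f'->'a', delta=(1-6)*3^1 mod 251 = 236, hash=76+236 mod 251 = 61 <-- target
Option D: s[2]='f'->'b', delta=(2-6)*3^3 mod 251 = 143, hash=76+143 mod 251 = 219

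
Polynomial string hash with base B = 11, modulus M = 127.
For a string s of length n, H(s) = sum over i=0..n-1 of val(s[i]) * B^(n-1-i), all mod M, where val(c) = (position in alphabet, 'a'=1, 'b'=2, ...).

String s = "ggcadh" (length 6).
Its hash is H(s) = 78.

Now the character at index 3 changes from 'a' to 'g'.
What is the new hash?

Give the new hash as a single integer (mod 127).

val('a') = 1, val('g') = 7
Position k = 3, exponent = n-1-k = 2
B^2 mod M = 11^2 mod 127 = 121
Delta = (7 - 1) * 121 mod 127 = 91
New hash = (78 + 91) mod 127 = 42

Answer: 42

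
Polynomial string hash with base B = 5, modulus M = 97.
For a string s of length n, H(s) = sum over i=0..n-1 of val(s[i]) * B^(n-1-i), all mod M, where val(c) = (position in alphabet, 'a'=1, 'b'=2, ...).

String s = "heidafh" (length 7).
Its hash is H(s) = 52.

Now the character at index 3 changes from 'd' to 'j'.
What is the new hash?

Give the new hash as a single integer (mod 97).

Answer: 26

Derivation:
val('d') = 4, val('j') = 10
Position k = 3, exponent = n-1-k = 3
B^3 mod M = 5^3 mod 97 = 28
Delta = (10 - 4) * 28 mod 97 = 71
New hash = (52 + 71) mod 97 = 26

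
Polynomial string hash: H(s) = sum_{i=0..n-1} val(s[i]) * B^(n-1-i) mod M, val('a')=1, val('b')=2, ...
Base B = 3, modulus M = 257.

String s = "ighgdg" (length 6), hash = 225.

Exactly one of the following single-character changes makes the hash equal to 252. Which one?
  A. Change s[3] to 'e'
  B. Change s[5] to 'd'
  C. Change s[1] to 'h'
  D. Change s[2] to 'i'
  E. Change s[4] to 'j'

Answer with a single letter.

Option A: s[3]='g'->'e', delta=(5-7)*3^2 mod 257 = 239, hash=225+239 mod 257 = 207
Option B: s[5]='g'->'d', delta=(4-7)*3^0 mod 257 = 254, hash=225+254 mod 257 = 222
Option C: s[1]='g'->'h', delta=(8-7)*3^4 mod 257 = 81, hash=225+81 mod 257 = 49
Option D: s[2]='h'->'i', delta=(9-8)*3^3 mod 257 = 27, hash=225+27 mod 257 = 252 <-- target
Option E: s[4]='d'->'j', delta=(10-4)*3^1 mod 257 = 18, hash=225+18 mod 257 = 243

Answer: D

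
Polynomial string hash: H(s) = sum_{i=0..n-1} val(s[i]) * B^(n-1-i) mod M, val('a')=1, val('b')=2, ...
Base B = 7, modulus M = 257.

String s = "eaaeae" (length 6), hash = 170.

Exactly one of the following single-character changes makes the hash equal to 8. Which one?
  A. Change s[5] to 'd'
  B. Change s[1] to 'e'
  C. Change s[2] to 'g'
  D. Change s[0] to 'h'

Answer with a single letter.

Option A: s[5]='e'->'d', delta=(4-5)*7^0 mod 257 = 256, hash=170+256 mod 257 = 169
Option B: s[1]='a'->'e', delta=(5-1)*7^4 mod 257 = 95, hash=170+95 mod 257 = 8 <-- target
Option C: s[2]='a'->'g', delta=(7-1)*7^3 mod 257 = 2, hash=170+2 mod 257 = 172
Option D: s[0]='e'->'h', delta=(8-5)*7^5 mod 257 = 49, hash=170+49 mod 257 = 219

Answer: B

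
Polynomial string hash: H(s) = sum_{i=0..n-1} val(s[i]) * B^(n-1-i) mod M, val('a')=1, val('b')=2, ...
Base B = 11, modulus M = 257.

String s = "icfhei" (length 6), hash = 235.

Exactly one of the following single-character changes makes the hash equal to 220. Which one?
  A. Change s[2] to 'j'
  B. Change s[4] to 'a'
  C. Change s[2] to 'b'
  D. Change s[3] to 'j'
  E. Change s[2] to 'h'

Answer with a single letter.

Option A: s[2]='f'->'j', delta=(10-6)*11^3 mod 257 = 184, hash=235+184 mod 257 = 162
Option B: s[4]='e'->'a', delta=(1-5)*11^1 mod 257 = 213, hash=235+213 mod 257 = 191
Option C: s[2]='f'->'b', delta=(2-6)*11^3 mod 257 = 73, hash=235+73 mod 257 = 51
Option D: s[3]='h'->'j', delta=(10-8)*11^2 mod 257 = 242, hash=235+242 mod 257 = 220 <-- target
Option E: s[2]='f'->'h', delta=(8-6)*11^3 mod 257 = 92, hash=235+92 mod 257 = 70

Answer: D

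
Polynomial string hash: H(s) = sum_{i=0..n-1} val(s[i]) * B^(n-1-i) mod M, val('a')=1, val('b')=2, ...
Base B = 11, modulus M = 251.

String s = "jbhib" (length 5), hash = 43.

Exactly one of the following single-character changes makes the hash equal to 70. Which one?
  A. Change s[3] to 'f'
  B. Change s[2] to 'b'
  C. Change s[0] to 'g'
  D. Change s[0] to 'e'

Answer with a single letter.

Answer: B

Derivation:
Option A: s[3]='i'->'f', delta=(6-9)*11^1 mod 251 = 218, hash=43+218 mod 251 = 10
Option B: s[2]='h'->'b', delta=(2-8)*11^2 mod 251 = 27, hash=43+27 mod 251 = 70 <-- target
Option C: s[0]='j'->'g', delta=(7-10)*11^4 mod 251 = 2, hash=43+2 mod 251 = 45
Option D: s[0]='j'->'e', delta=(5-10)*11^4 mod 251 = 87, hash=43+87 mod 251 = 130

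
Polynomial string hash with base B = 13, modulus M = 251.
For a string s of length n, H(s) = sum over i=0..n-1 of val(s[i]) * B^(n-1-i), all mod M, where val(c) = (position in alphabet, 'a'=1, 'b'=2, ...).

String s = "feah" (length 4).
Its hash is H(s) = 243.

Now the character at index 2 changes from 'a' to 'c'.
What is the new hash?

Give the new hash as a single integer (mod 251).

val('a') = 1, val('c') = 3
Position k = 2, exponent = n-1-k = 1
B^1 mod M = 13^1 mod 251 = 13
Delta = (3 - 1) * 13 mod 251 = 26
New hash = (243 + 26) mod 251 = 18

Answer: 18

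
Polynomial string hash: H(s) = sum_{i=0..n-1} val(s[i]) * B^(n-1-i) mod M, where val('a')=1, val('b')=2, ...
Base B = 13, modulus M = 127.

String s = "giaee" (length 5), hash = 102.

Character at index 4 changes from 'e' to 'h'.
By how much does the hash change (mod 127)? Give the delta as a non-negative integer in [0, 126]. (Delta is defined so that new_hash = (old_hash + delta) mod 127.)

Delta formula: (val(new) - val(old)) * B^(n-1-k) mod M
  val('h') - val('e') = 8 - 5 = 3
  B^(n-1-k) = 13^0 mod 127 = 1
  Delta = 3 * 1 mod 127 = 3

Answer: 3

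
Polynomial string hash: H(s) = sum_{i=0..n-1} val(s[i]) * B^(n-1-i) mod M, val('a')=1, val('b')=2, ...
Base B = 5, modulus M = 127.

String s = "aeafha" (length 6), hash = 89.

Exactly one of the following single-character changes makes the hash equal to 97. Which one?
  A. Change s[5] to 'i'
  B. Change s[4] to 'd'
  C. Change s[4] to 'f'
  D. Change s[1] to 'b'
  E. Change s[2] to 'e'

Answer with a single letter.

Option A: s[5]='a'->'i', delta=(9-1)*5^0 mod 127 = 8, hash=89+8 mod 127 = 97 <-- target
Option B: s[4]='h'->'d', delta=(4-8)*5^1 mod 127 = 107, hash=89+107 mod 127 = 69
Option C: s[4]='h'->'f', delta=(6-8)*5^1 mod 127 = 117, hash=89+117 mod 127 = 79
Option D: s[1]='e'->'b', delta=(2-5)*5^4 mod 127 = 30, hash=89+30 mod 127 = 119
Option E: s[2]='a'->'e', delta=(5-1)*5^3 mod 127 = 119, hash=89+119 mod 127 = 81

Answer: A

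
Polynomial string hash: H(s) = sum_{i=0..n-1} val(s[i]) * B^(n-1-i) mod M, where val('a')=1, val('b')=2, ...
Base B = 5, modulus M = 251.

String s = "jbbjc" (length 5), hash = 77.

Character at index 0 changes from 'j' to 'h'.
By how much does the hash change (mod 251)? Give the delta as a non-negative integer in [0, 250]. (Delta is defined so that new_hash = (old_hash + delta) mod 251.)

Delta formula: (val(new) - val(old)) * B^(n-1-k) mod M
  val('h') - val('j') = 8 - 10 = -2
  B^(n-1-k) = 5^4 mod 251 = 123
  Delta = -2 * 123 mod 251 = 5

Answer: 5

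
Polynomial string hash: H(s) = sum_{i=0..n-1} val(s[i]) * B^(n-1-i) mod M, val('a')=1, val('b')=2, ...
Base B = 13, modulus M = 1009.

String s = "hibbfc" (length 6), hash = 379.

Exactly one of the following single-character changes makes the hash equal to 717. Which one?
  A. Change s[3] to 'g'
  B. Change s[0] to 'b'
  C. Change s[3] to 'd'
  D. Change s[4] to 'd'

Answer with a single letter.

Option A: s[3]='b'->'g', delta=(7-2)*13^2 mod 1009 = 845, hash=379+845 mod 1009 = 215
Option B: s[0]='h'->'b', delta=(2-8)*13^5 mod 1009 = 114, hash=379+114 mod 1009 = 493
Option C: s[3]='b'->'d', delta=(4-2)*13^2 mod 1009 = 338, hash=379+338 mod 1009 = 717 <-- target
Option D: s[4]='f'->'d', delta=(4-6)*13^1 mod 1009 = 983, hash=379+983 mod 1009 = 353

Answer: C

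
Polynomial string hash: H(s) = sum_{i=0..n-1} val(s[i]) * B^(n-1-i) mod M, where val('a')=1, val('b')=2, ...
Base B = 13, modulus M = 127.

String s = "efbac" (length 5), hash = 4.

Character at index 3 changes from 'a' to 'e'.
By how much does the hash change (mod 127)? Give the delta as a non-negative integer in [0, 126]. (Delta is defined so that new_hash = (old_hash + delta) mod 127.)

Delta formula: (val(new) - val(old)) * B^(n-1-k) mod M
  val('e') - val('a') = 5 - 1 = 4
  B^(n-1-k) = 13^1 mod 127 = 13
  Delta = 4 * 13 mod 127 = 52

Answer: 52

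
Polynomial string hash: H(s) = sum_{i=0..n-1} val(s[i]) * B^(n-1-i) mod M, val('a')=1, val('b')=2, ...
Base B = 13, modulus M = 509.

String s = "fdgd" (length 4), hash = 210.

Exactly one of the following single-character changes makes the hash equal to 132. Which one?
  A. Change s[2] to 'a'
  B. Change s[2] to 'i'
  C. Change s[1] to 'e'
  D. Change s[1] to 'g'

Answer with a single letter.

Option A: s[2]='g'->'a', delta=(1-7)*13^1 mod 509 = 431, hash=210+431 mod 509 = 132 <-- target
Option B: s[2]='g'->'i', delta=(9-7)*13^1 mod 509 = 26, hash=210+26 mod 509 = 236
Option C: s[1]='d'->'e', delta=(5-4)*13^2 mod 509 = 169, hash=210+169 mod 509 = 379
Option D: s[1]='d'->'g', delta=(7-4)*13^2 mod 509 = 507, hash=210+507 mod 509 = 208

Answer: A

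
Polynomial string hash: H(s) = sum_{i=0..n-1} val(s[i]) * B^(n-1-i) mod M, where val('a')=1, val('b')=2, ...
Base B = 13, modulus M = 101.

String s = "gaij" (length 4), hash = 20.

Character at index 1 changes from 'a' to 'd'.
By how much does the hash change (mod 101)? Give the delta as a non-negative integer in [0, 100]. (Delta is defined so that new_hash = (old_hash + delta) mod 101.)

Answer: 2

Derivation:
Delta formula: (val(new) - val(old)) * B^(n-1-k) mod M
  val('d') - val('a') = 4 - 1 = 3
  B^(n-1-k) = 13^2 mod 101 = 68
  Delta = 3 * 68 mod 101 = 2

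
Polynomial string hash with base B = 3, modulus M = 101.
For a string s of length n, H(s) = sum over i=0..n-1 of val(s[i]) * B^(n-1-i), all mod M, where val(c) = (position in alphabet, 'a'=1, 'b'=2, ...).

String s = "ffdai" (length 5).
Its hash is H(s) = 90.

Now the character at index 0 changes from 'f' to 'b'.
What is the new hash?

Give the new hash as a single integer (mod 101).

Answer: 69

Derivation:
val('f') = 6, val('b') = 2
Position k = 0, exponent = n-1-k = 4
B^4 mod M = 3^4 mod 101 = 81
Delta = (2 - 6) * 81 mod 101 = 80
New hash = (90 + 80) mod 101 = 69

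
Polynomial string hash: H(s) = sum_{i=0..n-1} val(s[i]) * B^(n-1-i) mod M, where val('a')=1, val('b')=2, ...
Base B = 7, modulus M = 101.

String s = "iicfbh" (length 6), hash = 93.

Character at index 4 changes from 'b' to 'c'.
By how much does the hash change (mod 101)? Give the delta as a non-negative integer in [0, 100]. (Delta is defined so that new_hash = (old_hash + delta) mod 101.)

Answer: 7

Derivation:
Delta formula: (val(new) - val(old)) * B^(n-1-k) mod M
  val('c') - val('b') = 3 - 2 = 1
  B^(n-1-k) = 7^1 mod 101 = 7
  Delta = 1 * 7 mod 101 = 7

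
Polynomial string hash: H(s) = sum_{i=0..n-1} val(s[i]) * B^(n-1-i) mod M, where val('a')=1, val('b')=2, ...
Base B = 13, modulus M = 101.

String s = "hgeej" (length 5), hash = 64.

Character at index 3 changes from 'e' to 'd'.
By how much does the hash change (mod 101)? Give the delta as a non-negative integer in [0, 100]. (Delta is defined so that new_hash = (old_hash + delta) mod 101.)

Answer: 88

Derivation:
Delta formula: (val(new) - val(old)) * B^(n-1-k) mod M
  val('d') - val('e') = 4 - 5 = -1
  B^(n-1-k) = 13^1 mod 101 = 13
  Delta = -1 * 13 mod 101 = 88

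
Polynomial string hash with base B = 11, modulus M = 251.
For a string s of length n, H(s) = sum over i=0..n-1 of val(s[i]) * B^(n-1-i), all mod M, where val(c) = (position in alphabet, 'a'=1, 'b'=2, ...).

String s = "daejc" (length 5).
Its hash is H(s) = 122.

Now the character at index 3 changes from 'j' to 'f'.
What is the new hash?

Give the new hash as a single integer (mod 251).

Answer: 78

Derivation:
val('j') = 10, val('f') = 6
Position k = 3, exponent = n-1-k = 1
B^1 mod M = 11^1 mod 251 = 11
Delta = (6 - 10) * 11 mod 251 = 207
New hash = (122 + 207) mod 251 = 78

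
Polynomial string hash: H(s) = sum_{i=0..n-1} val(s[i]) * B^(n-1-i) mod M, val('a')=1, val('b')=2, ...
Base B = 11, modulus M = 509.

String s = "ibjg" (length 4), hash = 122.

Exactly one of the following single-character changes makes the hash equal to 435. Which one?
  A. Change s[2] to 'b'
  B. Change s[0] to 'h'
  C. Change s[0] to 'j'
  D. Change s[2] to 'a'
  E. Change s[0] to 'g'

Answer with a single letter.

Answer: C

Derivation:
Option A: s[2]='j'->'b', delta=(2-10)*11^1 mod 509 = 421, hash=122+421 mod 509 = 34
Option B: s[0]='i'->'h', delta=(8-9)*11^3 mod 509 = 196, hash=122+196 mod 509 = 318
Option C: s[0]='i'->'j', delta=(10-9)*11^3 mod 509 = 313, hash=122+313 mod 509 = 435 <-- target
Option D: s[2]='j'->'a', delta=(1-10)*11^1 mod 509 = 410, hash=122+410 mod 509 = 23
Option E: s[0]='i'->'g', delta=(7-9)*11^3 mod 509 = 392, hash=122+392 mod 509 = 5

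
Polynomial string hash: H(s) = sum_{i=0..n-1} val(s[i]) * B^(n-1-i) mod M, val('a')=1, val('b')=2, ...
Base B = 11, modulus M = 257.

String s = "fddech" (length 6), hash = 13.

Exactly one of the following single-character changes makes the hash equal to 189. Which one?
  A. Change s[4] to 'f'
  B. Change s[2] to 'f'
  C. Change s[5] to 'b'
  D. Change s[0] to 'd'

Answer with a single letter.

Answer: D

Derivation:
Option A: s[4]='c'->'f', delta=(6-3)*11^1 mod 257 = 33, hash=13+33 mod 257 = 46
Option B: s[2]='d'->'f', delta=(6-4)*11^3 mod 257 = 92, hash=13+92 mod 257 = 105
Option C: s[5]='h'->'b', delta=(2-8)*11^0 mod 257 = 251, hash=13+251 mod 257 = 7
Option D: s[0]='f'->'d', delta=(4-6)*11^5 mod 257 = 176, hash=13+176 mod 257 = 189 <-- target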